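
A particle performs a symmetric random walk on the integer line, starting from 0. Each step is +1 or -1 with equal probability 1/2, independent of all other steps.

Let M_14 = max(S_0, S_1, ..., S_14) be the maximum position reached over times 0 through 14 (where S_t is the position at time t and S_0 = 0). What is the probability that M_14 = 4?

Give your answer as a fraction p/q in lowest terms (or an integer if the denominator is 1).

Let M_14 = max(S_0,...,S_14). Use the reflection principle: for j ≥ 1, #{paths with M_14 ≥ j} = #{S_14 ≥ j} + #{S_14 ≥ j+1}.
By reflection, #{M_14 ≥ 4} = #{S_14 ≥ 4} + #{S_14 ≥ 5} = 3473 + 1471 = 4944.
#{M_14 ≥ 5} = #{S_14 ≥ 5} + #{S_14 ≥ 6} = 1471 + 1471 = 2942.
#{M_14 = 4} = 4944 - 2942 = 2002.
P(M_14 = 4) = 2002/16384 = 1001/8192

Answer: 1001/8192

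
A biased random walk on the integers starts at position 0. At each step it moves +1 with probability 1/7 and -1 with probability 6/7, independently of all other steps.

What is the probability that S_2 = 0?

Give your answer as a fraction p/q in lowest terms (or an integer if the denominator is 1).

To be at 0 after 2 steps: need exactly 1 step of +1 and 1 of -1.
Number of such sequences: C(2,1) = 2
Each has probability (1/7)^1 · (6/7)^1 = 6/49
P = 2 · 6/49 = 12/49

Answer: 12/49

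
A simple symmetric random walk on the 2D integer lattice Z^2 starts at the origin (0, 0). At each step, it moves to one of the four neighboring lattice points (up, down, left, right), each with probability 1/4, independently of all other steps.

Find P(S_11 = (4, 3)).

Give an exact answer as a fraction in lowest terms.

Answer: 12705/2097152

Derivation:
Let h be the number of horizontal steps (so 11-h are vertical). To end at (4,3) need (h+4)/2 right-steps and ((11-h)+3)/2 up-steps.
Sum over h with 4 ≤ h ≤ 8, h ≡ 0 (mod 2), 11-h ≡ 1 (mod 2):
h=4: C(11,4)·C(4,4)·C(7,5) = 330·1·21 = 6930
h=6: C(11,6)·C(6,5)·C(5,4) = 462·6·5 = 13860
h=8: C(11,8)·C(8,6)·C(3,3) = 165·28·1 = 4620
Total favorable: 25410
Total paths: 4^11 = 4194304
P = 25410/4194304 = 12705/2097152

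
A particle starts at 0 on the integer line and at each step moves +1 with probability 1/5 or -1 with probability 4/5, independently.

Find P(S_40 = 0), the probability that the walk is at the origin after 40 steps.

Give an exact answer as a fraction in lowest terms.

Answer: 30312772257229899300864/1818989403545856475830078125

Derivation:
To be at 0 after 40 steps: need exactly 20 steps of +1 and 20 of -1.
Number of such sequences: C(40,20) = 137846528820
Each has probability (1/5)^20 · (4/5)^20 = 1099511627776/9094947017729282379150390625
P = 137846528820 · 1099511627776/9094947017729282379150390625 = 30312772257229899300864/1818989403545856475830078125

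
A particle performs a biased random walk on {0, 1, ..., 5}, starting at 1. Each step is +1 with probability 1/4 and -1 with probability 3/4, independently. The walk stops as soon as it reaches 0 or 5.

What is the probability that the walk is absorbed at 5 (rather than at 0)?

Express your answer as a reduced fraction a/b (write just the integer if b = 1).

Answer: 1/121

Derivation:
Biased walk: p = 1/4, q = 3/4, r = q/p = 3
Gambler's ruin: P(hit 5 before 0 | start at 1) = (1 - r^a)/(1 - r^N)
r^1 = 3; r^5 = 243
P = (1 - 3) / (1 - 243) = -2 / -242 = 1/121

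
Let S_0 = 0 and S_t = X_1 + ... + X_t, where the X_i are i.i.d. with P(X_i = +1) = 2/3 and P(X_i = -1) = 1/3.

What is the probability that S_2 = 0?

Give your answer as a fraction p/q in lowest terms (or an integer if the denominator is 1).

To be at 0 after 2 steps: need exactly 1 step of +1 and 1 of -1.
Number of such sequences: C(2,1) = 2
Each has probability (2/3)^1 · (1/3)^1 = 2/9
P = 2 · 2/9 = 4/9

Answer: 4/9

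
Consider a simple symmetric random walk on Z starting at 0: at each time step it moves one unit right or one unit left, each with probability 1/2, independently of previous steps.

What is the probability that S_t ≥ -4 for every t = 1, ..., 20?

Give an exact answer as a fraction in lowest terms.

Let f(t,s) = #length-t paths at position s with S_1..S_t all ≥ -4.
f(t,s) = f(t-1,s-1) + f(t-1,s+1) for s ≥ -4; f(t,s) = 0 for s < -4.
t=0: f(0,0)=1
t=1: f(1,-1)=1 f(1,1)=1
t=2: f(2,-2)=1 f(2,0)=2 f(2,2)=1
t=3: f(3,-3)=1 f(3,-1)=3 f(3,1)=3 f(3,3)=1
t=4: f(4,-4)=1 f(4,-2)=4 f(4,0)=6 f(4,2)=4 f(4,4)=1
t=5: f(5,-3)=5 f(5,-1)=10 f(5,1)=10 f(5,3)=5 f(5,5)=1
t=6: f(6,-4)=5 f(6,-2)=15 f(6,0)=20 f(6,2)=15 f(6,4)=6 f(6,6)=1
t=7: f(7,-3)=20 f(7,-1)=35 f(7,1)=35 f(7,3)=21 f(7,5)=7 f(7,7)=1
t=8: f(8,-4)=20 f(8,-2)=55 f(8,0)=70 f(8,2)=56 f(8,4)=28 f(8,6)=8 f(8,8)=1
t=9: f(9,-3)=75 f(9,-1)=125 f(9,1)=126 f(9,3)=84 f(9,5)=36 f(9,7)=9 f(9,9)=1
t=10: f(10,-4)=75 f(10,-2)=200 f(10,0)=251 f(10,2)=210 f(10,4)=120 f(10,6)=45 f(10,8)=10 f(10,10)=1
t=11: f(11,-3)=275 f(11,-1)=451 f(11,1)=461 f(11,3)=330 f(11,5)=165 f(11,7)=55 f(11,9)=11 f(11,11)=1
t=12: f(12,-4)=275 f(12,-2)=726 f(12,0)=912 f(12,2)=791 f(12,4)=495 f(12,6)=220 f(12,8)=66 f(12,10)=12 f(12,12)=1
t=13: f(13,-3)=1001 f(13,-1)=1638 f(13,1)=1703 f(13,3)=1286 f(13,5)=715 f(13,7)=286 f(13,9)=78 f(13,11)=13 f(13,13)=1
t=14: f(14,-4)=1001 f(14,-2)=2639 f(14,0)=3341 f(14,2)=2989 f(14,4)=2001 f(14,6)=1001 f(14,8)=364 f(14,10)=91 f(14,12)=14 f(14,14)=1
t=15: f(15,-3)=3640 f(15,-1)=5980 f(15,1)=6330 f(15,3)=4990 f(15,5)=3002 f(15,7)=1365 f(15,9)=455 f(15,11)=105 f(15,13)=15 f(15,15)=1
t=16: f(16,-4)=3640 f(16,-2)=9620 f(16,0)=12310 f(16,2)=11320 f(16,4)=7992 f(16,6)=4367 f(16,8)=1820 f(16,10)=560 f(16,12)=120 f(16,14)=16 f(16,16)=1
t=17: f(17,-3)=13260 f(17,-1)=21930 f(17,1)=23630 f(17,3)=19312 f(17,5)=12359 f(17,7)=6187 f(17,9)=2380 f(17,11)=680 f(17,13)=136 f(17,15)=17 f(17,17)=1
t=18: f(18,-4)=13260 f(18,-2)=35190 f(18,0)=45560 f(18,2)=42942 f(18,4)=31671 f(18,6)=18546 f(18,8)=8567 f(18,10)=3060 f(18,12)=816 f(18,14)=153 f(18,16)=18 f(18,18)=1
t=19: f(19,-3)=48450 f(19,-1)=80750 f(19,1)=88502 f(19,3)=74613 f(19,5)=50217 f(19,7)=27113 f(19,9)=11627 f(19,11)=3876 f(19,13)=969 f(19,15)=171 f(19,17)=19 f(19,19)=1
t=20: f(20,-4)=48450 f(20,-2)=129200 f(20,0)=169252 f(20,2)=163115 f(20,4)=124830 f(20,6)=77330 f(20,8)=38740 f(20,10)=15503 f(20,12)=4845 f(20,14)=1140 f(20,16)=190 f(20,18)=20 f(20,20)=1
Σ_s f(20,s) = 772616
P = 772616/1048576 = 96577/131072

Answer: 96577/131072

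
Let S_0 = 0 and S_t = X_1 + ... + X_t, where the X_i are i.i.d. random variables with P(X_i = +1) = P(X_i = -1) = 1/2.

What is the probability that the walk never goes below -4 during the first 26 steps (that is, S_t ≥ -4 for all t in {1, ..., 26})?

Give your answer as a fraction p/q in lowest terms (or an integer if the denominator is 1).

Let f(t,s) = #length-t paths at position s with S_1..S_t all ≥ -4.
f(t,s) = f(t-1,s-1) + f(t-1,s+1) for s ≥ -4; f(t,s) = 0 for s < -4.
t=0: f(0,0)=1
t=1: f(1,-1)=1 f(1,1)=1
t=2: f(2,-2)=1 f(2,0)=2 f(2,2)=1
t=3: f(3,-3)=1 f(3,-1)=3 f(3,1)=3 f(3,3)=1
t=4: f(4,-4)=1 f(4,-2)=4 f(4,0)=6 f(4,2)=4 f(4,4)=1
t=5: f(5,-3)=5 f(5,-1)=10 f(5,1)=10 f(5,3)=5 f(5,5)=1
t=6: f(6,-4)=5 f(6,-2)=15 f(6,0)=20 f(6,2)=15 f(6,4)=6 f(6,6)=1
t=7: f(7,-3)=20 f(7,-1)=35 f(7,1)=35 f(7,3)=21 f(7,5)=7 f(7,7)=1
t=8: f(8,-4)=20 f(8,-2)=55 f(8,0)=70 f(8,2)=56 f(8,4)=28 f(8,6)=8 f(8,8)=1
t=9: f(9,-3)=75 f(9,-1)=125 f(9,1)=126 f(9,3)=84 f(9,5)=36 f(9,7)=9 f(9,9)=1
t=10: f(10,-4)=75 f(10,-2)=200 f(10,0)=251 f(10,2)=210 f(10,4)=120 f(10,6)=45 f(10,8)=10 f(10,10)=1
t=11: f(11,-3)=275 f(11,-1)=451 f(11,1)=461 f(11,3)=330 f(11,5)=165 f(11,7)=55 f(11,9)=11 f(11,11)=1
t=12: f(12,-4)=275 f(12,-2)=726 f(12,0)=912 f(12,2)=791 f(12,4)=495 f(12,6)=220 f(12,8)=66 f(12,10)=12 f(12,12)=1
t=13: f(13,-3)=1001 f(13,-1)=1638 f(13,1)=1703 f(13,3)=1286 f(13,5)=715 f(13,7)=286 f(13,9)=78 f(13,11)=13 f(13,13)=1
t=14: f(14,-4)=1001 f(14,-2)=2639 f(14,0)=3341 f(14,2)=2989 f(14,4)=2001 f(14,6)=1001 f(14,8)=364 f(14,10)=91 f(14,12)=14 f(14,14)=1
t=15: f(15,-3)=3640 f(15,-1)=5980 f(15,1)=6330 f(15,3)=4990 f(15,5)=3002 f(15,7)=1365 f(15,9)=455 f(15,11)=105 f(15,13)=15 f(15,15)=1
t=16: f(16,-4)=3640 f(16,-2)=9620 f(16,0)=12310 f(16,2)=11320 f(16,4)=7992 f(16,6)=4367 f(16,8)=1820 f(16,10)=560 f(16,12)=120 f(16,14)=16 f(16,16)=1
t=17: f(17,-3)=13260 f(17,-1)=21930 f(17,1)=23630 f(17,3)=19312 f(17,5)=12359 f(17,7)=6187 f(17,9)=2380 f(17,11)=680 f(17,13)=136 f(17,15)=17 f(17,17)=1
t=18: f(18,-4)=13260 f(18,-2)=35190 f(18,0)=45560 f(18,2)=42942 f(18,4)=31671 f(18,6)=18546 f(18,8)=8567 f(18,10)=3060 f(18,12)=816 f(18,14)=153 f(18,16)=18 f(18,18)=1
t=19: f(19,-3)=48450 f(19,-1)=80750 f(19,1)=88502 f(19,3)=74613 f(19,5)=50217 f(19,7)=27113 f(19,9)=11627 f(19,11)=3876 f(19,13)=969 f(19,15)=171 f(19,17)=19 f(19,19)=1
t=20: f(20,-4)=48450 f(20,-2)=129200 f(20,0)=169252 f(20,2)=163115 f(20,4)=124830 f(20,6)=77330 f(20,8)=38740 f(20,10)=15503 f(20,12)=4845 f(20,14)=1140 f(20,16)=190 f(20,18)=20 f(20,20)=1
t=21: f(21,-3)=177650 f(21,-1)=298452 f(21,1)=332367 f(21,3)=287945 f(21,5)=202160 f(21,7)=116070 f(21,9)=54243 f(21,11)=20348 f(21,13)=5985 f(21,15)=1330 f(21,17)=210 f(21,19)=21 f(21,21)=1
t=22: f(22,-4)=177650 f(22,-2)=476102 f(22,0)=630819 f(22,2)=620312 f(22,4)=490105 f(22,6)=318230 f(22,8)=170313 f(22,10)=74591 f(22,12)=26333 f(22,14)=7315 f(22,16)=1540 f(22,18)=231 f(22,20)=22 f(22,22)=1
t=23: f(23,-3)=653752 f(23,-1)=1106921 f(23,1)=1251131 f(23,3)=1110417 f(23,5)=808335 f(23,7)=488543 f(23,9)=244904 f(23,11)=100924 f(23,13)=33648 f(23,15)=8855 f(23,17)=1771 f(23,19)=253 f(23,21)=23 f(23,23)=1
t=24: f(24,-4)=653752 f(24,-2)=1760673 f(24,0)=2358052 f(24,2)=2361548 f(24,4)=1918752 f(24,6)=1296878 f(24,8)=733447 f(24,10)=345828 f(24,12)=134572 f(24,14)=42503 f(24,16)=10626 f(24,18)=2024 f(24,20)=276 f(24,22)=24 f(24,24)=1
t=25: f(25,-3)=2414425 f(25,-1)=4118725 f(25,1)=4719600 f(25,3)=4280300 f(25,5)=3215630 f(25,7)=2030325 f(25,9)=1079275 f(25,11)=480400 f(25,13)=177075 f(25,15)=53129 f(25,17)=12650 f(25,19)=2300 f(25,21)=300 f(25,23)=25 f(25,25)=1
t=26: f(26,-4)=2414425 f(26,-2)=6533150 f(26,0)=8838325 f(26,2)=8999900 f(26,4)=7495930 f(26,6)=5245955 f(26,8)=3109600 f(26,10)=1559675 f(26,12)=657475 f(26,14)=230204 f(26,16)=65779 f(26,18)=14950 f(26,20)=2600 f(26,22)=325 f(26,24)=26 f(26,26)=1
Σ_s f(26,s) = 45168320
P = 45168320/67108864 = 705755/1048576

Answer: 705755/1048576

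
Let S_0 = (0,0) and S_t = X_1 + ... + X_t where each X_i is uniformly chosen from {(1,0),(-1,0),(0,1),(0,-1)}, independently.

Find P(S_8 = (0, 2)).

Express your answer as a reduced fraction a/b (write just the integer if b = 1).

Answer: 49/1024

Derivation:
Let h be the number of horizontal steps (so 8-h are vertical). To end at (0,2) need (h+0)/2 right-steps and ((8-h)+2)/2 up-steps.
Sum over h with 0 ≤ h ≤ 6, h ≡ 0 (mod 2), 8-h ≡ 0 (mod 2):
h=0: C(8,0)·C(0,0)·C(8,5) = 1·1·56 = 56
h=2: C(8,2)·C(2,1)·C(6,4) = 28·2·15 = 840
h=4: C(8,4)·C(4,2)·C(4,3) = 70·6·4 = 1680
h=6: C(8,6)·C(6,3)·C(2,2) = 28·20·1 = 560
Total favorable: 3136
Total paths: 4^8 = 65536
P = 3136/65536 = 49/1024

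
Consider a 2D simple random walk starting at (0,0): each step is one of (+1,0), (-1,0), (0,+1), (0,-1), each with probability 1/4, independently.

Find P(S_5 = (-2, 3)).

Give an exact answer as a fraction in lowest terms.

Let h be the number of horizontal steps (so 5-h are vertical). To end at (-2,3) need (h-2)/2 right-steps and ((5-h)+3)/2 up-steps.
Sum over h with 2 ≤ h ≤ 2, h ≡ 0 (mod 2), 5-h ≡ 1 (mod 2):
h=2: C(5,2)·C(2,0)·C(3,3) = 10·1·1 = 10
Total favorable: 10
Total paths: 4^5 = 1024
P = 10/1024 = 5/512

Answer: 5/512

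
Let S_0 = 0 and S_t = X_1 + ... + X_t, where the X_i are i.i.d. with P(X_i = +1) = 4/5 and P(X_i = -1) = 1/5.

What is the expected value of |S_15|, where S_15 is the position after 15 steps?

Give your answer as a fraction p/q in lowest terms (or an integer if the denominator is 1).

S_15 takes values m ≡ 1 (mod 2) with |m| ≤ 15; P(S_15=m) = C(15,(15+m)/2) · (4/5)^((15+m)/2) · (1/5)^((15-m)/2).
Distribution: P(S=-15)=1/30517578125, P(S=-13)=12/6103515625, P(S=-11)=336/6103515625, P(S=-9)=5824/6103515625, P(S=-7)=69888/6103515625, P(S=-5)=3075072/30517578125, P(S=-3)=4100096/6103515625, P(S=-1)=21086208/6103515625, P(S=1)=84344832/6103515625, P(S=3)=262406144/6103515625, P(S=5)=3148873728/30517578125, P(S=7)=1145044992/6103515625, P(S=9)=1526726656/6103515625, P(S=11)=1409286144/6103515625, P(S=13)=805306368/6103515625, P(S=15)=1073741824/30517578125
E[|S_15|] = Σ_m |m|·P(S_15=m) = 11001130947/1220703125

Answer: 11001130947/1220703125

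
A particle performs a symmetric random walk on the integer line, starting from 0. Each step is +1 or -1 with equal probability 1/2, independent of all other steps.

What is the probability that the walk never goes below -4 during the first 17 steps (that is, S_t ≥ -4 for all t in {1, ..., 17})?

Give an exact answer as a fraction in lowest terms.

Let f(t,s) = #length-t paths at position s with S_1..S_t all ≥ -4.
f(t,s) = f(t-1,s-1) + f(t-1,s+1) for s ≥ -4; f(t,s) = 0 for s < -4.
t=0: f(0,0)=1
t=1: f(1,-1)=1 f(1,1)=1
t=2: f(2,-2)=1 f(2,0)=2 f(2,2)=1
t=3: f(3,-3)=1 f(3,-1)=3 f(3,1)=3 f(3,3)=1
t=4: f(4,-4)=1 f(4,-2)=4 f(4,0)=6 f(4,2)=4 f(4,4)=1
t=5: f(5,-3)=5 f(5,-1)=10 f(5,1)=10 f(5,3)=5 f(5,5)=1
t=6: f(6,-4)=5 f(6,-2)=15 f(6,0)=20 f(6,2)=15 f(6,4)=6 f(6,6)=1
t=7: f(7,-3)=20 f(7,-1)=35 f(7,1)=35 f(7,3)=21 f(7,5)=7 f(7,7)=1
t=8: f(8,-4)=20 f(8,-2)=55 f(8,0)=70 f(8,2)=56 f(8,4)=28 f(8,6)=8 f(8,8)=1
t=9: f(9,-3)=75 f(9,-1)=125 f(9,1)=126 f(9,3)=84 f(9,5)=36 f(9,7)=9 f(9,9)=1
t=10: f(10,-4)=75 f(10,-2)=200 f(10,0)=251 f(10,2)=210 f(10,4)=120 f(10,6)=45 f(10,8)=10 f(10,10)=1
t=11: f(11,-3)=275 f(11,-1)=451 f(11,1)=461 f(11,3)=330 f(11,5)=165 f(11,7)=55 f(11,9)=11 f(11,11)=1
t=12: f(12,-4)=275 f(12,-2)=726 f(12,0)=912 f(12,2)=791 f(12,4)=495 f(12,6)=220 f(12,8)=66 f(12,10)=12 f(12,12)=1
t=13: f(13,-3)=1001 f(13,-1)=1638 f(13,1)=1703 f(13,3)=1286 f(13,5)=715 f(13,7)=286 f(13,9)=78 f(13,11)=13 f(13,13)=1
t=14: f(14,-4)=1001 f(14,-2)=2639 f(14,0)=3341 f(14,2)=2989 f(14,4)=2001 f(14,6)=1001 f(14,8)=364 f(14,10)=91 f(14,12)=14 f(14,14)=1
t=15: f(15,-3)=3640 f(15,-1)=5980 f(15,1)=6330 f(15,3)=4990 f(15,5)=3002 f(15,7)=1365 f(15,9)=455 f(15,11)=105 f(15,13)=15 f(15,15)=1
t=16: f(16,-4)=3640 f(16,-2)=9620 f(16,0)=12310 f(16,2)=11320 f(16,4)=7992 f(16,6)=4367 f(16,8)=1820 f(16,10)=560 f(16,12)=120 f(16,14)=16 f(16,16)=1
t=17: f(17,-3)=13260 f(17,-1)=21930 f(17,1)=23630 f(17,3)=19312 f(17,5)=12359 f(17,7)=6187 f(17,9)=2380 f(17,11)=680 f(17,13)=136 f(17,15)=17 f(17,17)=1
Σ_s f(17,s) = 99892
P = 99892/131072 = 24973/32768

Answer: 24973/32768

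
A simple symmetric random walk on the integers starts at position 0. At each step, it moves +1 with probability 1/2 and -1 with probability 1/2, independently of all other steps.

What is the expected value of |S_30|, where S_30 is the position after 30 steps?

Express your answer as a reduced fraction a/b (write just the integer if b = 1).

Answer: 145422675/33554432

Derivation:
S_30 takes values m ≡ 0 (mod 2) with |m| ≤ 30; P(S_30=m) = C(30,(30+m)/2)/2^30.
Total paths: 2^30 = 1073741824
Distribution: P(S=-30)=1/1073741824, P(S=-28)=30/1073741824, P(S=-26)=435/1073741824, P(S=-24)=4060/1073741824, P(S=-22)=27405/1073741824, P(S=-20)=142506/1073741824, P(S=-18)=593775/1073741824, P(S=-16)=2035800/1073741824, P(S=-14)=5852925/1073741824, P(S=-12)=14307150/1073741824, P(S=-10)=30045015/1073741824, P(S=-8)=54627300/1073741824, P(S=-6)=86493225/1073741824, P(S=-4)=119759850/1073741824, P(S=-2)=145422675/1073741824, P(S=0)=155117520/1073741824, P(S=2)=145422675/1073741824, P(S=4)=119759850/1073741824, P(S=6)=86493225/1073741824, P(S=8)=54627300/1073741824, P(S=10)=30045015/1073741824, P(S=12)=14307150/1073741824, P(S=14)=5852925/1073741824, P(S=16)=2035800/1073741824, P(S=18)=593775/1073741824, P(S=20)=142506/1073741824, P(S=22)=27405/1073741824, P(S=24)=4060/1073741824, P(S=26)=435/1073741824, P(S=28)=30/1073741824, P(S=30)=1/1073741824
E[|S_30|] = Σ_m |m|·P(S_30=m) = 4653525600/1073741824 = 145422675/33554432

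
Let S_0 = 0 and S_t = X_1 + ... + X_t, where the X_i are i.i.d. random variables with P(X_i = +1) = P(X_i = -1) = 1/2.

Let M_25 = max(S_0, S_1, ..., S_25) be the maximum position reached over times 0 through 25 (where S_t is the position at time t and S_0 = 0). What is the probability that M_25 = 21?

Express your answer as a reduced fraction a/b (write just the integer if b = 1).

Let M_25 = max(S_0,...,S_25). Use the reflection principle: for j ≥ 1, #{paths with M_25 ≥ j} = #{S_25 ≥ j} + #{S_25 ≥ j+1}.
By reflection, #{M_25 ≥ 21} = #{S_25 ≥ 21} + #{S_25 ≥ 22} = 326 + 26 = 352.
#{M_25 ≥ 22} = #{S_25 ≥ 22} + #{S_25 ≥ 23} = 26 + 26 = 52.
#{M_25 = 21} = 352 - 52 = 300.
P(M_25 = 21) = 300/33554432 = 75/8388608

Answer: 75/8388608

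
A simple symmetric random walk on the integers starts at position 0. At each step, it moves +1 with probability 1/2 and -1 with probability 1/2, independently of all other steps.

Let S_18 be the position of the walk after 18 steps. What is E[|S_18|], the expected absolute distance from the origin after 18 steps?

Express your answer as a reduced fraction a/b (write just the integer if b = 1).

Answer: 109395/32768

Derivation:
S_18 takes values m ≡ 0 (mod 2) with |m| ≤ 18; P(S_18=m) = C(18,(18+m)/2)/2^18.
Total paths: 2^18 = 262144
Distribution: P(S=-18)=1/262144, P(S=-16)=18/262144, P(S=-14)=153/262144, P(S=-12)=816/262144, P(S=-10)=3060/262144, P(S=-8)=8568/262144, P(S=-6)=18564/262144, P(S=-4)=31824/262144, P(S=-2)=43758/262144, P(S=0)=48620/262144, P(S=2)=43758/262144, P(S=4)=31824/262144, P(S=6)=18564/262144, P(S=8)=8568/262144, P(S=10)=3060/262144, P(S=12)=816/262144, P(S=14)=153/262144, P(S=16)=18/262144, P(S=18)=1/262144
E[|S_18|] = Σ_m |m|·P(S_18=m) = 875160/262144 = 109395/32768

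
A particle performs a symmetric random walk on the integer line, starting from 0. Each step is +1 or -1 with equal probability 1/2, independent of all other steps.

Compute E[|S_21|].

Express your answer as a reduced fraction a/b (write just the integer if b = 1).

S_21 takes values m ≡ 1 (mod 2) with |m| ≤ 21; P(S_21=m) = C(21,(21+m)/2)/2^21.
Total paths: 2^21 = 2097152
Distribution: P(S=-21)=1/2097152, P(S=-19)=21/2097152, P(S=-17)=210/2097152, P(S=-15)=1330/2097152, P(S=-13)=5985/2097152, P(S=-11)=20349/2097152, P(S=-9)=54264/2097152, P(S=-7)=116280/2097152, P(S=-5)=203490/2097152, P(S=-3)=293930/2097152, P(S=-1)=352716/2097152, P(S=1)=352716/2097152, P(S=3)=293930/2097152, P(S=5)=203490/2097152, P(S=7)=116280/2097152, P(S=9)=54264/2097152, P(S=11)=20349/2097152, P(S=13)=5985/2097152, P(S=15)=1330/2097152, P(S=17)=210/2097152, P(S=19)=21/2097152, P(S=21)=1/2097152
E[|S_21|] = Σ_m |m|·P(S_21=m) = 7759752/2097152 = 969969/262144

Answer: 969969/262144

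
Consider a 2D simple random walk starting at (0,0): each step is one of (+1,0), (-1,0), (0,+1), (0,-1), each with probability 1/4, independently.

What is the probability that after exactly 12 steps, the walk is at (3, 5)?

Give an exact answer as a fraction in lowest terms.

Answer: 3267/1048576

Derivation:
Let h be the number of horizontal steps (so 12-h are vertical). To end at (3,5) need (h+3)/2 right-steps and ((12-h)+5)/2 up-steps.
Sum over h with 3 ≤ h ≤ 7, h ≡ 1 (mod 2), 12-h ≡ 1 (mod 2):
h=3: C(12,3)·C(3,3)·C(9,7) = 220·1·36 = 7920
h=5: C(12,5)·C(5,4)·C(7,6) = 792·5·7 = 27720
h=7: C(12,7)·C(7,5)·C(5,5) = 792·21·1 = 16632
Total favorable: 52272
Total paths: 4^12 = 16777216
P = 52272/16777216 = 3267/1048576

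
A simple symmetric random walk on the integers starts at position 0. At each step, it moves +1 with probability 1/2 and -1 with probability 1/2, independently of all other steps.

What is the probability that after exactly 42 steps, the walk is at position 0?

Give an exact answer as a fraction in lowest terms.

To return to 0 after 42 steps: need exactly 21 steps of +1 and 21 of -1.
Favorable paths: C(42,21) = 538257874440
Total paths: 2^42 = 4398046511104
P = 538257874440/4398046511104 = 67282234305/549755813888

Answer: 67282234305/549755813888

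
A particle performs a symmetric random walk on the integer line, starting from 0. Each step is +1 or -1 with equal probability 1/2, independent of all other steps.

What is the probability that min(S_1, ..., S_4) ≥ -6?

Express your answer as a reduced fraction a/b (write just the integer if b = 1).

Answer: 1

Derivation:
Let f(t,s) = #length-t paths at position s with S_1..S_t all ≥ -6.
f(t,s) = f(t-1,s-1) + f(t-1,s+1) for s ≥ -6; f(t,s) = 0 for s < -6.
t=0: f(0,0)=1
t=1: f(1,-1)=1 f(1,1)=1
t=2: f(2,-2)=1 f(2,0)=2 f(2,2)=1
t=3: f(3,-3)=1 f(3,-1)=3 f(3,1)=3 f(3,3)=1
t=4: f(4,-4)=1 f(4,-2)=4 f(4,0)=6 f(4,2)=4 f(4,4)=1
Σ_s f(4,s) = 16
P = 16/16 = 1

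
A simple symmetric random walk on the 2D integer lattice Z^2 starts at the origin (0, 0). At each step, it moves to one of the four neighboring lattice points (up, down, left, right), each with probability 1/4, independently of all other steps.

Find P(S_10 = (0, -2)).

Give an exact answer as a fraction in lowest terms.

Let h be the number of horizontal steps (so 10-h are vertical). To end at (0,-2) need (h+0)/2 right-steps and ((10-h)-2)/2 up-steps.
Sum over h with 0 ≤ h ≤ 8, h ≡ 0 (mod 2), 10-h ≡ 0 (mod 2):
h=0: C(10,0)·C(0,0)·C(10,4) = 1·1·210 = 210
h=2: C(10,2)·C(2,1)·C(8,3) = 45·2·56 = 5040
h=4: C(10,4)·C(4,2)·C(6,2) = 210·6·15 = 18900
h=6: C(10,6)·C(6,3)·C(4,1) = 210·20·4 = 16800
h=8: C(10,8)·C(8,4)·C(2,0) = 45·70·1 = 3150
Total favorable: 44100
Total paths: 4^10 = 1048576
P = 44100/1048576 = 11025/262144

Answer: 11025/262144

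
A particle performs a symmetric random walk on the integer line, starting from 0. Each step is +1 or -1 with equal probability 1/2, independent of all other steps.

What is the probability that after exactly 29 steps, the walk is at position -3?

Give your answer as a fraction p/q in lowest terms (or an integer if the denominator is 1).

To reach position -3 after 29 steps: need 13 steps of +1 and 16 of -1.
Favorable paths: C(29,13) = 67863915
Total paths: 2^29 = 536870912
P = 67863915/536870912 = 67863915/536870912

Answer: 67863915/536870912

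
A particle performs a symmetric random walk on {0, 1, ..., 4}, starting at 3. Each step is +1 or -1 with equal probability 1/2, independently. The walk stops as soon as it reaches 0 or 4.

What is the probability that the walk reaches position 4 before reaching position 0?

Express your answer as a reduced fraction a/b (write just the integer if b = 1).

Symmetric walk (p = 1/2): the harmonic-function argument gives P(hit 4 before 0 | start at 3) = a/N.
P = 3/4 = 3/4

Answer: 3/4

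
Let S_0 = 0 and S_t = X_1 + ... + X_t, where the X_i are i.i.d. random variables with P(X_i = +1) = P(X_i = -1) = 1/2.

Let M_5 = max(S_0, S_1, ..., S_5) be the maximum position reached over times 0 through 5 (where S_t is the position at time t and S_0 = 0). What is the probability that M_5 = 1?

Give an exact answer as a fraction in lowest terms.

Let M_5 = max(S_0,...,S_5). Use the reflection principle: for j ≥ 1, #{paths with M_5 ≥ j} = #{S_5 ≥ j} + #{S_5 ≥ j+1}.
By reflection, #{M_5 ≥ 1} = #{S_5 ≥ 1} + #{S_5 ≥ 2} = 16 + 6 = 22.
#{M_5 ≥ 2} = #{S_5 ≥ 2} + #{S_5 ≥ 3} = 6 + 6 = 12.
#{M_5 = 1} = 22 - 12 = 10.
P(M_5 = 1) = 10/32 = 5/16

Answer: 5/16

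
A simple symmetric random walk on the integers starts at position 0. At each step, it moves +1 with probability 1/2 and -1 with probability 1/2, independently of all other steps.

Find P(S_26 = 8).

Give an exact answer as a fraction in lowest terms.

Answer: 1562275/33554432

Derivation:
To reach position 8 after 26 steps: need 17 steps of +1 and 9 of -1.
Favorable paths: C(26,17) = 3124550
Total paths: 2^26 = 67108864
P = 3124550/67108864 = 1562275/33554432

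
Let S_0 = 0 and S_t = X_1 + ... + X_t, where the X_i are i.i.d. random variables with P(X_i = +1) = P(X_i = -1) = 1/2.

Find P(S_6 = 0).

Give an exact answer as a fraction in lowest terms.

Answer: 5/16

Derivation:
To reach position 0 after 6 steps: need 3 steps of +1 and 3 of -1.
Favorable paths: C(6,3) = 20
Total paths: 2^6 = 64
P = 20/64 = 5/16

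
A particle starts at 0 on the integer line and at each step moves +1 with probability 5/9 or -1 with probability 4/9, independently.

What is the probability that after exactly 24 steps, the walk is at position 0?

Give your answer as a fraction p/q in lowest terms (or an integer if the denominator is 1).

To reach position 0 after 24 steps: need 12 steps of +1 and 12 steps of -1.
Number of such sequences: C(24,12) = 2704156
Each has probability (5/9)^12 · (4/9)^12 = 4096000000000000/79766443076872509863361
P = 2704156 · 4096000000000000/79766443076872509863361 = 11076222976000000000000/79766443076872509863361

Answer: 11076222976000000000000/79766443076872509863361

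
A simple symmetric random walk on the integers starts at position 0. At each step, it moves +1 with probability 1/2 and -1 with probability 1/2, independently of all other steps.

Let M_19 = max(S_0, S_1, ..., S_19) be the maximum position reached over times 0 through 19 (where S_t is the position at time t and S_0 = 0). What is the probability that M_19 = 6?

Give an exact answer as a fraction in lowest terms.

Answer: 6783/131072

Derivation:
Let M_19 = max(S_0,...,S_19). Use the reflection principle: for j ≥ 1, #{paths with M_19 ≥ j} = #{S_19 ≥ j} + #{S_19 ≥ j+1}.
By reflection, #{M_19 ≥ 6} = #{S_19 ≥ 6} + #{S_19 ≥ 7} = 43796 + 43796 = 87592.
#{M_19 ≥ 7} = #{S_19 ≥ 7} + #{S_19 ≥ 8} = 43796 + 16664 = 60460.
#{M_19 = 6} = 87592 - 60460 = 27132.
P(M_19 = 6) = 27132/524288 = 6783/131072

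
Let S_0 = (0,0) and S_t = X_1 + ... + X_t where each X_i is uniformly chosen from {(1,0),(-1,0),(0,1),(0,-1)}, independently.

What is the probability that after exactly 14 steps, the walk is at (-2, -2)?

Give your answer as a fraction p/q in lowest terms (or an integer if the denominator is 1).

Let h be the number of horizontal steps (so 14-h are vertical). To end at (-2,-2) need (h-2)/2 right-steps and ((14-h)-2)/2 up-steps.
Sum over h with 2 ≤ h ≤ 12, h ≡ 0 (mod 2), 14-h ≡ 0 (mod 2):
h=2: C(14,2)·C(2,0)·C(12,5) = 91·1·792 = 72072
h=4: C(14,4)·C(4,1)·C(10,4) = 1001·4·210 = 840840
h=6: C(14,6)·C(6,2)·C(8,3) = 3003·15·56 = 2522520
h=8: C(14,8)·C(8,3)·C(6,2) = 3003·56·15 = 2522520
h=10: C(14,10)·C(10,4)·C(4,1) = 1001·210·4 = 840840
h=12: C(14,12)·C(12,5)·C(2,0) = 91·792·1 = 72072
Total favorable: 6870864
Total paths: 4^14 = 268435456
P = 6870864/268435456 = 429429/16777216

Answer: 429429/16777216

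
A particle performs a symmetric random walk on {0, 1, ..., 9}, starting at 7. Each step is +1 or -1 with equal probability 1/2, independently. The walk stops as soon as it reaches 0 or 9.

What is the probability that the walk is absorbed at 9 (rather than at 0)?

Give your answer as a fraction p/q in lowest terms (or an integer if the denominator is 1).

Symmetric walk (p = 1/2): the harmonic-function argument gives P(hit 9 before 0 | start at 7) = a/N.
P = 7/9 = 7/9

Answer: 7/9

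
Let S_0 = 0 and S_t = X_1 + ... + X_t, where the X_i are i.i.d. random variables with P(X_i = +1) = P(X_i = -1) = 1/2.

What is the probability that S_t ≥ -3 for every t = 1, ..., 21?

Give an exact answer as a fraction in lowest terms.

Answer: 323323/524288

Derivation:
Let f(t,s) = #length-t paths at position s with S_1..S_t all ≥ -3.
f(t,s) = f(t-1,s-1) + f(t-1,s+1) for s ≥ -3; f(t,s) = 0 for s < -3.
t=0: f(0,0)=1
t=1: f(1,-1)=1 f(1,1)=1
t=2: f(2,-2)=1 f(2,0)=2 f(2,2)=1
t=3: f(3,-3)=1 f(3,-1)=3 f(3,1)=3 f(3,3)=1
t=4: f(4,-2)=4 f(4,0)=6 f(4,2)=4 f(4,4)=1
t=5: f(5,-3)=4 f(5,-1)=10 f(5,1)=10 f(5,3)=5 f(5,5)=1
t=6: f(6,-2)=14 f(6,0)=20 f(6,2)=15 f(6,4)=6 f(6,6)=1
t=7: f(7,-3)=14 f(7,-1)=34 f(7,1)=35 f(7,3)=21 f(7,5)=7 f(7,7)=1
t=8: f(8,-2)=48 f(8,0)=69 f(8,2)=56 f(8,4)=28 f(8,6)=8 f(8,8)=1
t=9: f(9,-3)=48 f(9,-1)=117 f(9,1)=125 f(9,3)=84 f(9,5)=36 f(9,7)=9 f(9,9)=1
t=10: f(10,-2)=165 f(10,0)=242 f(10,2)=209 f(10,4)=120 f(10,6)=45 f(10,8)=10 f(10,10)=1
t=11: f(11,-3)=165 f(11,-1)=407 f(11,1)=451 f(11,3)=329 f(11,5)=165 f(11,7)=55 f(11,9)=11 f(11,11)=1
t=12: f(12,-2)=572 f(12,0)=858 f(12,2)=780 f(12,4)=494 f(12,6)=220 f(12,8)=66 f(12,10)=12 f(12,12)=1
t=13: f(13,-3)=572 f(13,-1)=1430 f(13,1)=1638 f(13,3)=1274 f(13,5)=714 f(13,7)=286 f(13,9)=78 f(13,11)=13 f(13,13)=1
t=14: f(14,-2)=2002 f(14,0)=3068 f(14,2)=2912 f(14,4)=1988 f(14,6)=1000 f(14,8)=364 f(14,10)=91 f(14,12)=14 f(14,14)=1
t=15: f(15,-3)=2002 f(15,-1)=5070 f(15,1)=5980 f(15,3)=4900 f(15,5)=2988 f(15,7)=1364 f(15,9)=455 f(15,11)=105 f(15,13)=15 f(15,15)=1
t=16: f(16,-2)=7072 f(16,0)=11050 f(16,2)=10880 f(16,4)=7888 f(16,6)=4352 f(16,8)=1819 f(16,10)=560 f(16,12)=120 f(16,14)=16 f(16,16)=1
t=17: f(17,-3)=7072 f(17,-1)=18122 f(17,1)=21930 f(17,3)=18768 f(17,5)=12240 f(17,7)=6171 f(17,9)=2379 f(17,11)=680 f(17,13)=136 f(17,15)=17 f(17,17)=1
t=18: f(18,-2)=25194 f(18,0)=40052 f(18,2)=40698 f(18,4)=31008 f(18,6)=18411 f(18,8)=8550 f(18,10)=3059 f(18,12)=816 f(18,14)=153 f(18,16)=18 f(18,18)=1
t=19: f(19,-3)=25194 f(19,-1)=65246 f(19,1)=80750 f(19,3)=71706 f(19,5)=49419 f(19,7)=26961 f(19,9)=11609 f(19,11)=3875 f(19,13)=969 f(19,15)=171 f(19,17)=19 f(19,19)=1
t=20: f(20,-2)=90440 f(20,0)=145996 f(20,2)=152456 f(20,4)=121125 f(20,6)=76380 f(20,8)=38570 f(20,10)=15484 f(20,12)=4844 f(20,14)=1140 f(20,16)=190 f(20,18)=20 f(20,20)=1
t=21: f(21,-3)=90440 f(21,-1)=236436 f(21,1)=298452 f(21,3)=273581 f(21,5)=197505 f(21,7)=114950 f(21,9)=54054 f(21,11)=20328 f(21,13)=5984 f(21,15)=1330 f(21,17)=210 f(21,19)=21 f(21,21)=1
Σ_s f(21,s) = 1293292
P = 1293292/2097152 = 323323/524288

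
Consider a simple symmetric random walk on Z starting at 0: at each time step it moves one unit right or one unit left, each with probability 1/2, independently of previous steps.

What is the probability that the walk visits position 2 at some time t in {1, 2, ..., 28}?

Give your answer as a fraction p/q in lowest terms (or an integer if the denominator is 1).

Count via complement. Let g(t,s) = #length-t paths at position s with S_1..S_t all ≠ 2.
g(t,s) = g(t-1,s-1) + g(t-1,s+1) for s ≠ 2; g(t,2) = 0.
t=0: g(0,0)=1
t=1: g(1,-1)=1 g(1,1)=1
t=2: g(2,-2)=1 g(2,0)=2
t=3: g(3,-3)=1 g(3,-1)=3 g(3,1)=2
t=4: g(4,-4)=1 g(4,-2)=4 g(4,0)=5
t=5: g(5,-5)=1 g(5,-3)=5 g(5,-1)=9 g(5,1)=5
t=6: g(6,-6)=1 g(6,-4)=6 g(6,-2)=14 g(6,0)=14
t=7: g(7,-7)=1 g(7,-5)=7 g(7,-3)=20 g(7,-1)=28 g(7,1)=14
t=8: g(8,-8)=1 g(8,-6)=8 g(8,-4)=27 g(8,-2)=48 g(8,0)=42
t=9: g(9,-9)=1 g(9,-7)=9 g(9,-5)=35 g(9,-3)=75 g(9,-1)=90 g(9,1)=42
t=10: g(10,-10)=1 g(10,-8)=10 g(10,-6)=44 g(10,-4)=110 g(10,-2)=165 g(10,0)=132
t=11: g(11,-11)=1 g(11,-9)=11 g(11,-7)=54 g(11,-5)=154 g(11,-3)=275 g(11,-1)=297 g(11,1)=132
t=12: g(12,-12)=1 g(12,-10)=12 g(12,-8)=65 g(12,-6)=208 g(12,-4)=429 g(12,-2)=572 g(12,0)=429
t=13: g(13,-13)=1 g(13,-11)=13 g(13,-9)=77 g(13,-7)=273 g(13,-5)=637 g(13,-3)=1001 g(13,-1)=1001 g(13,1)=429
t=14: g(14,-14)=1 g(14,-12)=14 g(14,-10)=90 g(14,-8)=350 g(14,-6)=910 g(14,-4)=1638 g(14,-2)=2002 g(14,0)=1430
t=15: g(15,-15)=1 g(15,-13)=15 g(15,-11)=104 g(15,-9)=440 g(15,-7)=1260 g(15,-5)=2548 g(15,-3)=3640 g(15,-1)=3432 g(15,1)=1430
t=16: g(16,-16)=1 g(16,-14)=16 g(16,-12)=119 g(16,-10)=544 g(16,-8)=1700 g(16,-6)=3808 g(16,-4)=6188 g(16,-2)=7072 g(16,0)=4862
t=17: g(17,-17)=1 g(17,-15)=17 g(17,-13)=135 g(17,-11)=663 g(17,-9)=2244 g(17,-7)=5508 g(17,-5)=9996 g(17,-3)=13260 g(17,-1)=11934 g(17,1)=4862
t=18: g(18,-18)=1 g(18,-16)=18 g(18,-14)=152 g(18,-12)=798 g(18,-10)=2907 g(18,-8)=7752 g(18,-6)=15504 g(18,-4)=23256 g(18,-2)=25194 g(18,0)=16796
t=19: g(19,-19)=1 g(19,-17)=19 g(19,-15)=170 g(19,-13)=950 g(19,-11)=3705 g(19,-9)=10659 g(19,-7)=23256 g(19,-5)=38760 g(19,-3)=48450 g(19,-1)=41990 g(19,1)=16796
t=20: g(20,-20)=1 g(20,-18)=20 g(20,-16)=189 g(20,-14)=1120 g(20,-12)=4655 g(20,-10)=14364 g(20,-8)=33915 g(20,-6)=62016 g(20,-4)=87210 g(20,-2)=90440 g(20,0)=58786
t=21: g(21,-21)=1 g(21,-19)=21 g(21,-17)=209 g(21,-15)=1309 g(21,-13)=5775 g(21,-11)=19019 g(21,-9)=48279 g(21,-7)=95931 g(21,-5)=149226 g(21,-3)=177650 g(21,-1)=149226 g(21,1)=58786
t=22: g(22,-22)=1 g(22,-20)=22 g(22,-18)=230 g(22,-16)=1518 g(22,-14)=7084 g(22,-12)=24794 g(22,-10)=67298 g(22,-8)=144210 g(22,-6)=245157 g(22,-4)=326876 g(22,-2)=326876 g(22,0)=208012
t=23: g(23,-23)=1 g(23,-21)=23 g(23,-19)=252 g(23,-17)=1748 g(23,-15)=8602 g(23,-13)=31878 g(23,-11)=92092 g(23,-9)=211508 g(23,-7)=389367 g(23,-5)=572033 g(23,-3)=653752 g(23,-1)=534888 g(23,1)=208012
t=24: g(24,-24)=1 g(24,-22)=24 g(24,-20)=275 g(24,-18)=2000 g(24,-16)=10350 g(24,-14)=40480 g(24,-12)=123970 g(24,-10)=303600 g(24,-8)=600875 g(24,-6)=961400 g(24,-4)=1225785 g(24,-2)=1188640 g(24,0)=742900
t=25: g(25,-25)=1 g(25,-23)=25 g(25,-21)=299 g(25,-19)=2275 g(25,-17)=12350 g(25,-15)=50830 g(25,-13)=164450 g(25,-11)=427570 g(25,-9)=904475 g(25,-7)=1562275 g(25,-5)=2187185 g(25,-3)=2414425 g(25,-1)=1931540 g(25,1)=742900
t=26: g(26,-26)=1 g(26,-24)=26 g(26,-22)=324 g(26,-20)=2574 g(26,-18)=14625 g(26,-16)=63180 g(26,-14)=215280 g(26,-12)=592020 g(26,-10)=1332045 g(26,-8)=2466750 g(26,-6)=3749460 g(26,-4)=4601610 g(26,-2)=4345965 g(26,0)=2674440
t=27: g(27,-27)=1 g(27,-25)=27 g(27,-23)=350 g(27,-21)=2898 g(27,-19)=17199 g(27,-17)=77805 g(27,-15)=278460 g(27,-13)=807300 g(27,-11)=1924065 g(27,-9)=3798795 g(27,-7)=6216210 g(27,-5)=8351070 g(27,-3)=8947575 g(27,-1)=7020405 g(27,1)=2674440
t=28: g(28,-28)=1 g(28,-26)=28 g(28,-24)=377 g(28,-22)=3248 g(28,-20)=20097 g(28,-18)=95004 g(28,-16)=356265 g(28,-14)=1085760 g(28,-12)=2731365 g(28,-10)=5722860 g(28,-8)=10015005 g(28,-6)=14567280 g(28,-4)=17298645 g(28,-2)=15967980 g(28,0)=9694845
Paths never hitting 2: Σ_s g(28,s) = 77558760
Paths hitting 2: 2^28 - 77558760 = 190876696
P = 190876696/268435456 = 23859587/33554432

Answer: 23859587/33554432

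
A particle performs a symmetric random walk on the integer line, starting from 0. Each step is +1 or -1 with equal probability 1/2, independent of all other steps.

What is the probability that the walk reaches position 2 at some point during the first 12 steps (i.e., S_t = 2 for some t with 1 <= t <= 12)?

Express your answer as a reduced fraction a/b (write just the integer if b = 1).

Answer: 595/1024

Derivation:
Count via complement. Let g(t,s) = #length-t paths at position s with S_1..S_t all ≠ 2.
g(t,s) = g(t-1,s-1) + g(t-1,s+1) for s ≠ 2; g(t,2) = 0.
t=0: g(0,0)=1
t=1: g(1,-1)=1 g(1,1)=1
t=2: g(2,-2)=1 g(2,0)=2
t=3: g(3,-3)=1 g(3,-1)=3 g(3,1)=2
t=4: g(4,-4)=1 g(4,-2)=4 g(4,0)=5
t=5: g(5,-5)=1 g(5,-3)=5 g(5,-1)=9 g(5,1)=5
t=6: g(6,-6)=1 g(6,-4)=6 g(6,-2)=14 g(6,0)=14
t=7: g(7,-7)=1 g(7,-5)=7 g(7,-3)=20 g(7,-1)=28 g(7,1)=14
t=8: g(8,-8)=1 g(8,-6)=8 g(8,-4)=27 g(8,-2)=48 g(8,0)=42
t=9: g(9,-9)=1 g(9,-7)=9 g(9,-5)=35 g(9,-3)=75 g(9,-1)=90 g(9,1)=42
t=10: g(10,-10)=1 g(10,-8)=10 g(10,-6)=44 g(10,-4)=110 g(10,-2)=165 g(10,0)=132
t=11: g(11,-11)=1 g(11,-9)=11 g(11,-7)=54 g(11,-5)=154 g(11,-3)=275 g(11,-1)=297 g(11,1)=132
t=12: g(12,-12)=1 g(12,-10)=12 g(12,-8)=65 g(12,-6)=208 g(12,-4)=429 g(12,-2)=572 g(12,0)=429
Paths never hitting 2: Σ_s g(12,s) = 1716
Paths hitting 2: 2^12 - 1716 = 2380
P = 2380/4096 = 595/1024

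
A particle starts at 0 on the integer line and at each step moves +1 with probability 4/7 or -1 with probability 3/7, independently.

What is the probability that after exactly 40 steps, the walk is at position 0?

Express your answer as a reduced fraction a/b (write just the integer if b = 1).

Answer: 75495786755410551680752429301760/909543680129861140820205019889143

Derivation:
To be at 0 after 40 steps: need exactly 20 steps of +1 and 20 of -1.
Number of such sequences: C(40,20) = 137846528820
Each has probability (4/7)^20 · (3/7)^20 = 3833759992447475122176/6366805760909027985741435139224001
P = 137846528820 · 3833759992447475122176/6366805760909027985741435139224001 = 75495786755410551680752429301760/909543680129861140820205019889143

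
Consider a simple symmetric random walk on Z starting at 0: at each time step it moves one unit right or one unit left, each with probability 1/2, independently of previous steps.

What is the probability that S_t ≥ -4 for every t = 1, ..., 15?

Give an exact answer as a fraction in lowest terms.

Let f(t,s) = #length-t paths at position s with S_1..S_t all ≥ -4.
f(t,s) = f(t-1,s-1) + f(t-1,s+1) for s ≥ -4; f(t,s) = 0 for s < -4.
t=0: f(0,0)=1
t=1: f(1,-1)=1 f(1,1)=1
t=2: f(2,-2)=1 f(2,0)=2 f(2,2)=1
t=3: f(3,-3)=1 f(3,-1)=3 f(3,1)=3 f(3,3)=1
t=4: f(4,-4)=1 f(4,-2)=4 f(4,0)=6 f(4,2)=4 f(4,4)=1
t=5: f(5,-3)=5 f(5,-1)=10 f(5,1)=10 f(5,3)=5 f(5,5)=1
t=6: f(6,-4)=5 f(6,-2)=15 f(6,0)=20 f(6,2)=15 f(6,4)=6 f(6,6)=1
t=7: f(7,-3)=20 f(7,-1)=35 f(7,1)=35 f(7,3)=21 f(7,5)=7 f(7,7)=1
t=8: f(8,-4)=20 f(8,-2)=55 f(8,0)=70 f(8,2)=56 f(8,4)=28 f(8,6)=8 f(8,8)=1
t=9: f(9,-3)=75 f(9,-1)=125 f(9,1)=126 f(9,3)=84 f(9,5)=36 f(9,7)=9 f(9,9)=1
t=10: f(10,-4)=75 f(10,-2)=200 f(10,0)=251 f(10,2)=210 f(10,4)=120 f(10,6)=45 f(10,8)=10 f(10,10)=1
t=11: f(11,-3)=275 f(11,-1)=451 f(11,1)=461 f(11,3)=330 f(11,5)=165 f(11,7)=55 f(11,9)=11 f(11,11)=1
t=12: f(12,-4)=275 f(12,-2)=726 f(12,0)=912 f(12,2)=791 f(12,4)=495 f(12,6)=220 f(12,8)=66 f(12,10)=12 f(12,12)=1
t=13: f(13,-3)=1001 f(13,-1)=1638 f(13,1)=1703 f(13,3)=1286 f(13,5)=715 f(13,7)=286 f(13,9)=78 f(13,11)=13 f(13,13)=1
t=14: f(14,-4)=1001 f(14,-2)=2639 f(14,0)=3341 f(14,2)=2989 f(14,4)=2001 f(14,6)=1001 f(14,8)=364 f(14,10)=91 f(14,12)=14 f(14,14)=1
t=15: f(15,-3)=3640 f(15,-1)=5980 f(15,1)=6330 f(15,3)=4990 f(15,5)=3002 f(15,7)=1365 f(15,9)=455 f(15,11)=105 f(15,13)=15 f(15,15)=1
Σ_s f(15,s) = 25883
P = 25883/32768 = 25883/32768

Answer: 25883/32768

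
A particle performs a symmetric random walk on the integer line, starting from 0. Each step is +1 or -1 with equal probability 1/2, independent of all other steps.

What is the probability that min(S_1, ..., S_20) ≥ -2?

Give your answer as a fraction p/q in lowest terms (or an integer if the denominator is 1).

Let f(t,s) = #length-t paths at position s with S_1..S_t all ≥ -2.
f(t,s) = f(t-1,s-1) + f(t-1,s+1) for s ≥ -2; f(t,s) = 0 for s < -2.
t=0: f(0,0)=1
t=1: f(1,-1)=1 f(1,1)=1
t=2: f(2,-2)=1 f(2,0)=2 f(2,2)=1
t=3: f(3,-1)=3 f(3,1)=3 f(3,3)=1
t=4: f(4,-2)=3 f(4,0)=6 f(4,2)=4 f(4,4)=1
t=5: f(5,-1)=9 f(5,1)=10 f(5,3)=5 f(5,5)=1
t=6: f(6,-2)=9 f(6,0)=19 f(6,2)=15 f(6,4)=6 f(6,6)=1
t=7: f(7,-1)=28 f(7,1)=34 f(7,3)=21 f(7,5)=7 f(7,7)=1
t=8: f(8,-2)=28 f(8,0)=62 f(8,2)=55 f(8,4)=28 f(8,6)=8 f(8,8)=1
t=9: f(9,-1)=90 f(9,1)=117 f(9,3)=83 f(9,5)=36 f(9,7)=9 f(9,9)=1
t=10: f(10,-2)=90 f(10,0)=207 f(10,2)=200 f(10,4)=119 f(10,6)=45 f(10,8)=10 f(10,10)=1
t=11: f(11,-1)=297 f(11,1)=407 f(11,3)=319 f(11,5)=164 f(11,7)=55 f(11,9)=11 f(11,11)=1
t=12: f(12,-2)=297 f(12,0)=704 f(12,2)=726 f(12,4)=483 f(12,6)=219 f(12,8)=66 f(12,10)=12 f(12,12)=1
t=13: f(13,-1)=1001 f(13,1)=1430 f(13,3)=1209 f(13,5)=702 f(13,7)=285 f(13,9)=78 f(13,11)=13 f(13,13)=1
t=14: f(14,-2)=1001 f(14,0)=2431 f(14,2)=2639 f(14,4)=1911 f(14,6)=987 f(14,8)=363 f(14,10)=91 f(14,12)=14 f(14,14)=1
t=15: f(15,-1)=3432 f(15,1)=5070 f(15,3)=4550 f(15,5)=2898 f(15,7)=1350 f(15,9)=454 f(15,11)=105 f(15,13)=15 f(15,15)=1
t=16: f(16,-2)=3432 f(16,0)=8502 f(16,2)=9620 f(16,4)=7448 f(16,6)=4248 f(16,8)=1804 f(16,10)=559 f(16,12)=120 f(16,14)=16 f(16,16)=1
t=17: f(17,-1)=11934 f(17,1)=18122 f(17,3)=17068 f(17,5)=11696 f(17,7)=6052 f(17,9)=2363 f(17,11)=679 f(17,13)=136 f(17,15)=17 f(17,17)=1
t=18: f(18,-2)=11934 f(18,0)=30056 f(18,2)=35190 f(18,4)=28764 f(18,6)=17748 f(18,8)=8415 f(18,10)=3042 f(18,12)=815 f(18,14)=153 f(18,16)=18 f(18,18)=1
t=19: f(19,-1)=41990 f(19,1)=65246 f(19,3)=63954 f(19,5)=46512 f(19,7)=26163 f(19,9)=11457 f(19,11)=3857 f(19,13)=968 f(19,15)=171 f(19,17)=19 f(19,19)=1
t=20: f(20,-2)=41990 f(20,0)=107236 f(20,2)=129200 f(20,4)=110466 f(20,6)=72675 f(20,8)=37620 f(20,10)=15314 f(20,12)=4825 f(20,14)=1139 f(20,16)=190 f(20,18)=20 f(20,20)=1
Σ_s f(20,s) = 520676
P = 520676/1048576 = 130169/262144

Answer: 130169/262144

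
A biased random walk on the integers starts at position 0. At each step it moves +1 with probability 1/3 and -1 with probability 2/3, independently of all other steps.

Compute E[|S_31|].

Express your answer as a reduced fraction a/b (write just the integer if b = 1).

S_31 takes values m ≡ 1 (mod 2) with |m| ≤ 31; P(S_31=m) = C(31,(31+m)/2) · (1/3)^((31+m)/2) · (2/3)^((31-m)/2).
Distribution: P(S=-31)=2147483648/617673396283947, P(S=-29)=33285996544/617673396283947, P(S=-27)=83214991360/205891132094649, P(S=-25)=1206617374720/617673396283947, P(S=-23)=4223160811520/617673396283947, P(S=-21)=422316081152/22876792454961, P(S=-19)=2745054527488/68630377364883, P(S=-17)=4901883084800/68630377364883, P(S=-15)=2450941542400/22876792454961, P(S=-13)=28185827737600/205891132094649, P(S=-11)=31004410511360/205891132094649, P(S=-9)=9865039708160/68630377364883, P(S=-7)=24662599270400/205891132094649, P(S=-5)=18022668697600/205891132094649, P(S=-3)=1287333478400/22876792454961, P(S=-1)=2188466913280/68630377364883, P(S=1)=1094233456640/68630377364883, P(S=3)=160916684800/22876792454961, P(S=5)=563208396800/205891132094649, P(S=7)=192676556800/205891132094649, P(S=9)=19267655680/68630377364883, P(S=11)=15138872320/205891132094649, P(S=13)=3440652800/205891132094649, P(S=15)=74796800/22876792454961, P(S=17)=37398400/68630377364883, P(S=19)=5235776/68630377364883, P(S=21)=201376/22876792454961, P(S=23)=503440/617673396283947, P(S=25)=35960/617673396283947, P(S=27)=620/205891132094649, P(S=29)=62/617673396283947, P(S=31)=1/617673396283947
E[|S_31|] = Σ_m |m|·P(S_31=m) = 26575479166531/2541865828329

Answer: 26575479166531/2541865828329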